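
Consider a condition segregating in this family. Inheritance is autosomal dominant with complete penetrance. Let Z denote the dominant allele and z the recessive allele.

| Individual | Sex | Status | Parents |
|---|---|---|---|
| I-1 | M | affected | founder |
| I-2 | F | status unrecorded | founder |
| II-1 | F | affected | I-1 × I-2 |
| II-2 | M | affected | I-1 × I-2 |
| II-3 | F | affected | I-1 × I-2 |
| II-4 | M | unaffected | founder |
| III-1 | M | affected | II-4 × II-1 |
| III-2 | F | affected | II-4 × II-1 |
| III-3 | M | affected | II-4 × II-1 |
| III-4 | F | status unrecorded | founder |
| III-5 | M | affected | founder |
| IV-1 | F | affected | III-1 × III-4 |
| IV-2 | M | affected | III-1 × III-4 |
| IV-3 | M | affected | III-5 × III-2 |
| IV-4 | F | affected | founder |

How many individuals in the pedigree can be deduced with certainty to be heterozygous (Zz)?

Obligate heterozygotes: III-1 is affected so carries Z and received z from II-4 (zz), so III-1 is Zz; III-2 is affected so carries Z and received z from II-4 (zz), so III-2 is Zz; III-3 is affected so carries Z and received z from II-4 (zz), so III-3 is Zz.
Every other individual is either homozygous by phenotype or has at least one consistent homozygous assignment, so the count is 3.

3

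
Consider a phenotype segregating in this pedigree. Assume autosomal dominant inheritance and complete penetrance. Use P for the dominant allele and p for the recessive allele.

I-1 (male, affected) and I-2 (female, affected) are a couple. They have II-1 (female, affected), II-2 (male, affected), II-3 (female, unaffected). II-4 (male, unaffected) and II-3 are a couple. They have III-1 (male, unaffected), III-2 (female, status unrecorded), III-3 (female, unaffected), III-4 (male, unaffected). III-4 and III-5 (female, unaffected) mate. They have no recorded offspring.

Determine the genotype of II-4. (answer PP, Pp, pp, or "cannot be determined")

II-4 is unaffected, so II-4 is pp.

pp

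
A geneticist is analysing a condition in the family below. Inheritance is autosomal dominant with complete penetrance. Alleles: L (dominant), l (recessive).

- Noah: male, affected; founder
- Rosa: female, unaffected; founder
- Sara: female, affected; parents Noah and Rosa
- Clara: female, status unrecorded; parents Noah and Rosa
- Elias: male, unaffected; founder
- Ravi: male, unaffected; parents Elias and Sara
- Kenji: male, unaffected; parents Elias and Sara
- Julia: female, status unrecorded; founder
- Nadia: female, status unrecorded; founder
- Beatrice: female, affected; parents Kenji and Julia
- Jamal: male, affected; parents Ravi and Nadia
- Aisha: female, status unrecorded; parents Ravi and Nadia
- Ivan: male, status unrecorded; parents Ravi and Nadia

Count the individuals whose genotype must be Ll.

Obligate heterozygotes: Sara is affected so carries L and received l from Rosa (ll), so Sara is Ll; Beatrice is affected so carries L and received l from Kenji (ll), so Beatrice is Ll; Jamal is affected so carries L and received l from Ravi (ll), so Jamal is Ll.
Every other individual is either homozygous by phenotype or has at least one consistent homozygous assignment, so the count is 3.

3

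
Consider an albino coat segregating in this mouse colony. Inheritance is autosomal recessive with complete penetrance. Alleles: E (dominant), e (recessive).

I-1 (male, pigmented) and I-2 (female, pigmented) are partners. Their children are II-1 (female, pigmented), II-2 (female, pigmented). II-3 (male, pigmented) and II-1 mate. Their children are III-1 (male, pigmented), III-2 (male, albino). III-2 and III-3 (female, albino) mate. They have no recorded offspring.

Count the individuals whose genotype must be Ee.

Obligate heterozygotes: II-1 is pigmented so carries E and passed e to III-2 (ee), so II-1 is Ee; II-3 is pigmented so carries E and passed e to III-2 (ee), so II-3 is Ee.
Every other individual is either homozygous by phenotype or has at least one consistent homozygous assignment, so the count is 2.

2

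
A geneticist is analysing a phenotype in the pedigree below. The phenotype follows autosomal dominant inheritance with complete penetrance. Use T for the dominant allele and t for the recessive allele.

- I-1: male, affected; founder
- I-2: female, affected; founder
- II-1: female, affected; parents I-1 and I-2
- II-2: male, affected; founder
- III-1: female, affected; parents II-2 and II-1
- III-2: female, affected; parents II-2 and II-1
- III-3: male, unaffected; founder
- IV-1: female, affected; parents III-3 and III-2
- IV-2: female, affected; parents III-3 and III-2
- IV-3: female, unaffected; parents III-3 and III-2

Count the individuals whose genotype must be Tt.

3

Obligate heterozygotes: III-2 is affected so carries T and passed t to IV-3 (tt), so III-2 is Tt; IV-1 is affected so carries T and received t from III-3 (tt), so IV-1 is Tt; IV-2 is affected so carries T and received t from III-3 (tt), so IV-2 is Tt.
Every other individual is either homozygous by phenotype or has at least one consistent homozygous assignment, so the count is 3.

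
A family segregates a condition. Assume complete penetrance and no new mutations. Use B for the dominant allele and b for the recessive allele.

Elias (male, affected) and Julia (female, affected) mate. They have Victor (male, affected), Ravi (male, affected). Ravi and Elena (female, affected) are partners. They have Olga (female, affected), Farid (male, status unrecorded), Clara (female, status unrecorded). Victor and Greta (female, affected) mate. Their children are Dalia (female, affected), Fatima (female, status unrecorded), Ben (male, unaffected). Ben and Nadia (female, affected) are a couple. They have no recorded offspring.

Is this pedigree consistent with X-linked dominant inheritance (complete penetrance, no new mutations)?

A consistent assignment under X-linked dominant exists: Elias X^B Y, Julia X^B X^B, Victor X^B Y, Ravi X^B Y, Elena X^B X^B, Greta X^B X^b, Olga X^B X^B, Farid X^B Y, Clara X^B X^B, Dalia X^B X^B, Fatima X^B X^B, Ben X^b Y, Nadia X^B X^B.
In this assignment every recorded phenotype matches its genotype and every non-founder's genotype is obtainable from its parents' genotypes, so the pedigree is consistent.

Yes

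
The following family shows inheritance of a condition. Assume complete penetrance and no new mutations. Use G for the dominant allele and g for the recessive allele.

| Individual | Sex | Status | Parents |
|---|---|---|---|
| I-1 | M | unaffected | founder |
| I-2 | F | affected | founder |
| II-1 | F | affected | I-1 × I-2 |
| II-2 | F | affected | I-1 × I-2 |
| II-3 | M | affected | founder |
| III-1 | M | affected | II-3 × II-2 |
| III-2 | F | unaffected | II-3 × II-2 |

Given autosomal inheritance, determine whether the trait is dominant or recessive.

dominant

II-3 and II-2 are both affected yet have an unaffected child III-2. Under a recessive model two affected parents are homozygous and every child would be affected, so the trait cannot be recessive.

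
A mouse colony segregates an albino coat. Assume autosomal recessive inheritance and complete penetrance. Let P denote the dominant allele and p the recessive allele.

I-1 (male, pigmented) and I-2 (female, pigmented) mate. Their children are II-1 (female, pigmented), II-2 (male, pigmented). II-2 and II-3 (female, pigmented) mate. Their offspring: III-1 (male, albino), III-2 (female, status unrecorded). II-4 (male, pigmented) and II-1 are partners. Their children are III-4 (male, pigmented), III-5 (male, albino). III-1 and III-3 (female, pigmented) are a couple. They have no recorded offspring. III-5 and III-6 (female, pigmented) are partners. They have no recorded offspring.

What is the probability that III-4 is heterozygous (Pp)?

II-4 is pigmented so carries P and passed p to III-5 (pp), so II-4 is Pp.
II-1 is pigmented so carries P and passed p to III-5 (pp), so II-1 is Pp.
Their cross gives offspring ratios 1/4 PP : 1/2 Pp : 1/4 pp. Conditioning on III-4 being pigmented, P(Pp) = 1/2 / 3/4 = 2/3.

2/3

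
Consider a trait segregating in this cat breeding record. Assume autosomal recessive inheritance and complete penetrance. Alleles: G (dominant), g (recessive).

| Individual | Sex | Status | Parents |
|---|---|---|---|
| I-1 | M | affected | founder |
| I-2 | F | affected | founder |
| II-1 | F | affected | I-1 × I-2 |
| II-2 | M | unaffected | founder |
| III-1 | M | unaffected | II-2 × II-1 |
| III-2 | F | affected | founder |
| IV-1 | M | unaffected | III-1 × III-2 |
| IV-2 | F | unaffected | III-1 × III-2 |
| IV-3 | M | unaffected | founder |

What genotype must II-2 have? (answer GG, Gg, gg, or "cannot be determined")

cannot be determined

II-2's phenotype allows GG or Gg, and no parent or child forces a single allele at both positions; consistent genotype assignments exist with II-2 as GG or Gg.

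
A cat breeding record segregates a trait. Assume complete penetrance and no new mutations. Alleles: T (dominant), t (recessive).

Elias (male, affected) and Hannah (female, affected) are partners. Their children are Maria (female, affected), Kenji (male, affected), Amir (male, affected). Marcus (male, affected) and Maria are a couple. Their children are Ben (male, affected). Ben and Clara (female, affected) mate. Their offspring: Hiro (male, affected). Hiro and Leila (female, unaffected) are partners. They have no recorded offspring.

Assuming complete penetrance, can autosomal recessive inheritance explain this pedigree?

Yes

A consistent assignment under autosomal recessive exists: Elias tt, Hannah tt, Maria tt, Kenji tt, Amir tt, Marcus tt, Ben tt, Clara tt, Hiro tt, Leila TT.
In this assignment every recorded phenotype matches its genotype and every non-founder's genotype is obtainable from its parents' genotypes, so the pedigree is consistent.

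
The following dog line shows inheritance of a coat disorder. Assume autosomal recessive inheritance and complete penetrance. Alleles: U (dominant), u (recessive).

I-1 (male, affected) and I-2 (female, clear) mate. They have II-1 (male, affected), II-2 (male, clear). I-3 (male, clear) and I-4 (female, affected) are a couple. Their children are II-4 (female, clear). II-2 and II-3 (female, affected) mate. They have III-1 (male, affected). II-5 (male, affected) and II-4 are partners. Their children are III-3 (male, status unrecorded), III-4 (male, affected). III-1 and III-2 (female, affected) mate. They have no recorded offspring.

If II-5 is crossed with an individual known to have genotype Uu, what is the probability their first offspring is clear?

II-5 is affected, so II-5 is uu.
The cross gives 1/2 Uu : 1/2 uu, so P(offspring is clear) = 1/2.

1/2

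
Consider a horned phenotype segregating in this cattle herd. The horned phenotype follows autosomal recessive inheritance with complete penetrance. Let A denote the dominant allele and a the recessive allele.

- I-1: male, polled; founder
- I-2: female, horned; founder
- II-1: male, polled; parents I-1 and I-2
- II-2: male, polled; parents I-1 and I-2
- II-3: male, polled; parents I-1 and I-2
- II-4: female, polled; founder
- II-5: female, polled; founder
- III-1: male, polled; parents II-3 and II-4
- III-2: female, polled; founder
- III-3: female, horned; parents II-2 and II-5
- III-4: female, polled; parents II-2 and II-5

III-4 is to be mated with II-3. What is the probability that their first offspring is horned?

II-2 is polled so carries A and received a from I-2 (aa), so II-2 is Aa.
II-5 is polled so carries A and passed a to III-3 (aa), so II-5 is Aa.
III-4 is a polled offspring of II-2 (Aa) × II-5 (Aa), whose cross gives 1/4 AA : 1/2 Aa : 1/4 aa; conditioning on being polled, III-4 is AA with probability 1/3, Aa with probability 2/3.
II-3 is polled so carries A and received a from I-2 (aa), so II-3 is Aa.
Summing over parental genotype combinations, P(offspring is horned) = 2/3·1/4 = 1/6.

1/6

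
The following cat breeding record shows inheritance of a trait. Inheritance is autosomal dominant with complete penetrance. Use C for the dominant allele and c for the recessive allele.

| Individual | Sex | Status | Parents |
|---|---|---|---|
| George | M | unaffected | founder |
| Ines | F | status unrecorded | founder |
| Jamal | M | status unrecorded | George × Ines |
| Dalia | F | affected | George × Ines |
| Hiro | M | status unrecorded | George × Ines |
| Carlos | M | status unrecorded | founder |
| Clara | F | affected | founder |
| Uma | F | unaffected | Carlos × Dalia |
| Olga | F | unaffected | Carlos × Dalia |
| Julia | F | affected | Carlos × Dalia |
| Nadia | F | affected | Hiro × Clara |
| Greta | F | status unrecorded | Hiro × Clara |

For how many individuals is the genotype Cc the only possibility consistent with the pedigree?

Obligate heterozygotes: Dalia is affected so carries C and received c from George (cc), so Dalia is Cc.
Every other individual is either homozygous by phenotype or has at least one consistent homozygous assignment, so the count is 1.

1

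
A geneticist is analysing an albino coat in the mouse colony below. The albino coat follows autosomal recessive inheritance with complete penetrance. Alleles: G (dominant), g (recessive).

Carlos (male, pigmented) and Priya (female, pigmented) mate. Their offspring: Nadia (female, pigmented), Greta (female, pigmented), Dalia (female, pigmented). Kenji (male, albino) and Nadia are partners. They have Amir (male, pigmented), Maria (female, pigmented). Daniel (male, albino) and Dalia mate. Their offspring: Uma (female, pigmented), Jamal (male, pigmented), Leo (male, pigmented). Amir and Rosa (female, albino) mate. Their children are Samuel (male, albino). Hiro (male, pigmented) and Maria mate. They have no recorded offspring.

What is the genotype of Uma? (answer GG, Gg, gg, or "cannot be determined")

Gg

From phenotype alone, Uma is GG or Gg.
Uma is pigmented so carries G and received g from Daniel (gg), so Uma is Gg.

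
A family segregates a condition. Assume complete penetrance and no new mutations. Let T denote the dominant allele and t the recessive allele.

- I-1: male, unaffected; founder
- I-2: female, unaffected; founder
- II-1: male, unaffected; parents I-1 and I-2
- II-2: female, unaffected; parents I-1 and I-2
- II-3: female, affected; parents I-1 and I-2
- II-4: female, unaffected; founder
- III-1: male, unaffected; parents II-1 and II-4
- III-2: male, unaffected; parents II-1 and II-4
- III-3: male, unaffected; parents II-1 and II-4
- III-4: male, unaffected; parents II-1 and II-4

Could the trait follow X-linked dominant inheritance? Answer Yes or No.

Under X-linked dominant, II-3 (affected, female) cannot arise from I-1 (unaffected) × I-2 (unaffected).

No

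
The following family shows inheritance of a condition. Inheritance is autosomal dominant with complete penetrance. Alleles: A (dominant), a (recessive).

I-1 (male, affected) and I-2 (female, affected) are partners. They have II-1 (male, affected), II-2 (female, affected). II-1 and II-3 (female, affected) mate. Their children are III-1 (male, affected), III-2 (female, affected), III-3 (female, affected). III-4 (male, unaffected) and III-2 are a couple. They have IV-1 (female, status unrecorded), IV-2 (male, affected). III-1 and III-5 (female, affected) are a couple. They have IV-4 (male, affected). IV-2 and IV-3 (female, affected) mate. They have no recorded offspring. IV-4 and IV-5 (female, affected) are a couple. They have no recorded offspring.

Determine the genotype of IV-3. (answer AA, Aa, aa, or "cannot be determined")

cannot be determined

IV-3's phenotype allows AA or Aa, and no parent or child forces a single allele at both positions; consistent genotype assignments exist with IV-3 as AA or Aa.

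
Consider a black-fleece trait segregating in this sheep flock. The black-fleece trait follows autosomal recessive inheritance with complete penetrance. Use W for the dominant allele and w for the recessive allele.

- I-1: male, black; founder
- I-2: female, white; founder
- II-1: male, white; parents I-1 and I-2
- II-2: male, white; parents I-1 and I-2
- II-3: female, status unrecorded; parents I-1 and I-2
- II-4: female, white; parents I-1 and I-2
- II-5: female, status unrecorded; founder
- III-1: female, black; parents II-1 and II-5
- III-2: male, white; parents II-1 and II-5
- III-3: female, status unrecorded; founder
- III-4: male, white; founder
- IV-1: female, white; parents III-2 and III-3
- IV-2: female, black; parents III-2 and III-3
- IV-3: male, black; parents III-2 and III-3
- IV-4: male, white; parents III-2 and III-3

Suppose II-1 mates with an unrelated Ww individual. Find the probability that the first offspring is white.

3/4

II-1 is white so carries W and received w from I-1 (ww), so II-1 is Ww.
The cross gives 1/4 WW : 1/2 Ww : 1/4 ww, so P(offspring is white) = 3/4.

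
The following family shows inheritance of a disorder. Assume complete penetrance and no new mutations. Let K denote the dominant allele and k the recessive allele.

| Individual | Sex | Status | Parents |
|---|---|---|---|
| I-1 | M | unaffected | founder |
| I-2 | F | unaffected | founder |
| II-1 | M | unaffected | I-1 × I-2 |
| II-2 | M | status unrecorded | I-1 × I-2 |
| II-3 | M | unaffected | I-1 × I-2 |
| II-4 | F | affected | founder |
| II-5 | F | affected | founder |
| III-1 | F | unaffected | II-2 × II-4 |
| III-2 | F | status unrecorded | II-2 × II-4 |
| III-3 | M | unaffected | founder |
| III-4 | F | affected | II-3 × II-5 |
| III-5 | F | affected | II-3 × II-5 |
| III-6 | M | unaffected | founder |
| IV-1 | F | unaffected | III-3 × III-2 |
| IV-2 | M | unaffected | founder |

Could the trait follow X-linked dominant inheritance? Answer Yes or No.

Yes

A consistent assignment under X-linked dominant exists: I-1 X^k Y, I-2 X^k X^k, II-1 X^k Y, II-2 X^k Y, II-3 X^k Y, II-4 X^K X^k, II-5 X^K X^K, III-1 X^k X^k, III-2 X^K X^k, III-3 X^k Y, III-4 X^K X^k, III-5 X^K X^k, III-6 X^k Y, IV-1 X^k X^k, IV-2 X^k Y.
In this assignment every recorded phenotype matches its genotype and every non-founder's genotype is obtainable from its parents' genotypes, so the pedigree is consistent.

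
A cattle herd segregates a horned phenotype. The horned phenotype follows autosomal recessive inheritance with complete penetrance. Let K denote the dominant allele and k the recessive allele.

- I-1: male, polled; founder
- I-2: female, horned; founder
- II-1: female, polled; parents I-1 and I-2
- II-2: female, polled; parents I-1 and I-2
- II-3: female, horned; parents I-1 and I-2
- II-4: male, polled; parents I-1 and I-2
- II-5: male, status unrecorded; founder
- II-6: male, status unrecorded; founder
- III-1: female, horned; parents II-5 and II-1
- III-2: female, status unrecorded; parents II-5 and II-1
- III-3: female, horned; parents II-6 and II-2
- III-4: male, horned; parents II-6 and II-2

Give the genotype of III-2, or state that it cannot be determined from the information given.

cannot be determined

III-2's phenotype is unrecorded, and no parent or child forces a single allele at both positions; consistent genotype assignments exist with III-2 as KK or Kk or kk.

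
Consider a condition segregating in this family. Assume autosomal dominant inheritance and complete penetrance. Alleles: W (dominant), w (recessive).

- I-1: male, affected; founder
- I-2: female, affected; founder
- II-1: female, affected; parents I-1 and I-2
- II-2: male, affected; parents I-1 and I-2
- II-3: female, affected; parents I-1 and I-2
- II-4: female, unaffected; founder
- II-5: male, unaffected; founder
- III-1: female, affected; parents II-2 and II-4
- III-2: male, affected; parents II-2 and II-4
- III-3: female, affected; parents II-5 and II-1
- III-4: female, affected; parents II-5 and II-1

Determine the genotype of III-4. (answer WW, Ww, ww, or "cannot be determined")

Ww

From phenotype alone, III-4 is WW or Ww.
III-4 is affected so carries W and received w from II-5 (ww), so III-4 is Ww.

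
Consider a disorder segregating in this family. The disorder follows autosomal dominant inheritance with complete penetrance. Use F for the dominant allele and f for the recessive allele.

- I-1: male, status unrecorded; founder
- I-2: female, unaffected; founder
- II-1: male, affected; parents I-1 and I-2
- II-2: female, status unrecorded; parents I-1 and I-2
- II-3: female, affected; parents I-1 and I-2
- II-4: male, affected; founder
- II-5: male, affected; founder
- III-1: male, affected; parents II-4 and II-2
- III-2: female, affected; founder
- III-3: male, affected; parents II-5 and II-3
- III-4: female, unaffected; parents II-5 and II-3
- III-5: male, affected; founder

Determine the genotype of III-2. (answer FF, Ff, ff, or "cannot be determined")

cannot be determined

III-2's phenotype allows FF or Ff, and no parent or child forces a single allele at both positions; consistent genotype assignments exist with III-2 as FF or Ff.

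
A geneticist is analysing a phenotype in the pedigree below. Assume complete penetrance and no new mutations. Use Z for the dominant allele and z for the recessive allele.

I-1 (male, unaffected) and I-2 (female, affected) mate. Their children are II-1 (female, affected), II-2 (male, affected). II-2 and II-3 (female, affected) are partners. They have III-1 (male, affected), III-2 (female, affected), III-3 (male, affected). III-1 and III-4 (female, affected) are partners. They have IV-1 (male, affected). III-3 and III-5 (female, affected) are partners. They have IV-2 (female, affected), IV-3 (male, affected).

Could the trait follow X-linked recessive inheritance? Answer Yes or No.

No

Under X-linked recessive, II-1 (affected, female) cannot arise from I-1 (unaffected) × I-2 (affected).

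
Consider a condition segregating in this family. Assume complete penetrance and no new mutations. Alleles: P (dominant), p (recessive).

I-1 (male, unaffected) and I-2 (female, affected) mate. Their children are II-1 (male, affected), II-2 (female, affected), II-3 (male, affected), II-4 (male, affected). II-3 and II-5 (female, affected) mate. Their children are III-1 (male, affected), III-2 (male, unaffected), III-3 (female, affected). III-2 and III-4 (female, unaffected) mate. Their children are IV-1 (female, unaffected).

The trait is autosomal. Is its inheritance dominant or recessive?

II-3 and II-5 are both affected yet have an unaffected child III-2. Under a recessive model two affected parents are homozygous and every child would be affected, so the trait cannot be recessive.

dominant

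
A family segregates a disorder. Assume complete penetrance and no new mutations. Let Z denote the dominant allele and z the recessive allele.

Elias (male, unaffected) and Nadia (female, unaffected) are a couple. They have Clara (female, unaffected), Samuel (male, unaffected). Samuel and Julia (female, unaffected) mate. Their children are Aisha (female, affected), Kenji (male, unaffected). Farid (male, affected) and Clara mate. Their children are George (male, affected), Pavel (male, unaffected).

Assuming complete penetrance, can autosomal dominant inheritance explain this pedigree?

No

Under autosomal dominant, Aisha (affected, female) cannot arise from Samuel (unaffected) × Julia (unaffected).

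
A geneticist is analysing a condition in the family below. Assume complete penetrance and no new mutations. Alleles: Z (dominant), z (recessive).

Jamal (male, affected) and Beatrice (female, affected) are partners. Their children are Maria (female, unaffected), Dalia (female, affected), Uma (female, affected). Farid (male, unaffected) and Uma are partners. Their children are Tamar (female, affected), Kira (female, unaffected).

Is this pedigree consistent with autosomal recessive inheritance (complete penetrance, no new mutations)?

Under autosomal recessive, Maria (unaffected, female) cannot arise from Jamal (affected) × Beatrice (affected).

No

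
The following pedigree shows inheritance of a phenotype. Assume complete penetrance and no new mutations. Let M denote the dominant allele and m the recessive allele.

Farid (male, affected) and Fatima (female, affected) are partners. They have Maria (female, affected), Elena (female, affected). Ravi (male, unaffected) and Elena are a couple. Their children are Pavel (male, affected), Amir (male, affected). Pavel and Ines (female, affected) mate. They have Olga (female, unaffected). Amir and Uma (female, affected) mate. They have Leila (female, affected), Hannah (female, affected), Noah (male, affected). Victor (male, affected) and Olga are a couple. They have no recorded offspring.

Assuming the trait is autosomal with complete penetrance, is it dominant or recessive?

Pavel and Ines are both affected yet have an unaffected child Olga. Under a recessive model two affected parents are homozygous and every child would be affected, so the trait cannot be recessive.

dominant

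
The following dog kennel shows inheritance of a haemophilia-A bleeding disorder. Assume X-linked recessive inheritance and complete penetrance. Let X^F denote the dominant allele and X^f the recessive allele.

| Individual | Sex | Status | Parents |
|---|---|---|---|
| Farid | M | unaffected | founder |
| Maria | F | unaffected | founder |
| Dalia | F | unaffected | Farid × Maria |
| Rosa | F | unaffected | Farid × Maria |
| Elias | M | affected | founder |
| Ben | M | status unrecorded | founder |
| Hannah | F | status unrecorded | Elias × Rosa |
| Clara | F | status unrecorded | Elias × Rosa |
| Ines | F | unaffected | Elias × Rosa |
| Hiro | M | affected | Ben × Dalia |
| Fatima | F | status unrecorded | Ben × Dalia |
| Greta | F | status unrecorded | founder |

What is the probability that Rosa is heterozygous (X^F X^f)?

Farid is unaffected, so Farid is X^F Y.
Maria is unaffected so carries F and passed f to Dalia (X^F X^f, whose F came from Farid), so Maria is X^F X^f.
Their cross gives offspring ratios 1/2 X^F X^F : 1/2 X^F X^f. Conditioning on Rosa being unaffected, P(X^F X^f) = 1/2 / 1 = 1/2 before taking Rosa's own offspring into account.
Elias is affected, so Elias is X^f Y.
Now use Rosa's offspring. Probability of each recorded status — unaffected daughter Ines: 1/2 if Rosa is X^F X^f, 1 if X^F X^F. (Hannah, Clara: equally likely either way, so uninformative.)
Bayes: P(X^F X^f) = 1/2·1/2 / (1/2·1/2 + 1/2·1) = 1/3.

1/3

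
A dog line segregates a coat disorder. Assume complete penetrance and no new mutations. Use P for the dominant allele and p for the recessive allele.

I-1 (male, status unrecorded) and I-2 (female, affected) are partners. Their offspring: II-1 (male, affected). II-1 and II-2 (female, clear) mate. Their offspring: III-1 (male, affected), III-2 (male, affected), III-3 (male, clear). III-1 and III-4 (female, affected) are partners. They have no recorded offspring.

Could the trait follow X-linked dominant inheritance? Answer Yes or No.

Under X-linked dominant, III-1 (affected, male) cannot arise from II-1 (affected) × II-2 (clear).

No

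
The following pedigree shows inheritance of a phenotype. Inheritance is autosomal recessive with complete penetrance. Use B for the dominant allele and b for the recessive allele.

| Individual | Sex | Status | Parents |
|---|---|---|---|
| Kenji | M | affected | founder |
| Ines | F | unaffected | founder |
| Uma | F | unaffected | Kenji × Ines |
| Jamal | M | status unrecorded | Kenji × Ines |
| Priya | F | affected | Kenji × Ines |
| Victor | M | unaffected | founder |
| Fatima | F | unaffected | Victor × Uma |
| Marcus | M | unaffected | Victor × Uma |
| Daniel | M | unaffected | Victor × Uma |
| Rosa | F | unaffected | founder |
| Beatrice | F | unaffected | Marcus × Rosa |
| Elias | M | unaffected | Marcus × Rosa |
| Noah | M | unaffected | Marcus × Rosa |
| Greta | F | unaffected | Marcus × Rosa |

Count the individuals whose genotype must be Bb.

2

Obligate heterozygotes: Ines is unaffected so carries B and passed b to Priya (bb), so Ines is Bb; Uma is unaffected so carries B and received b from Kenji (bb), so Uma is Bb.
Every other individual is either homozygous by phenotype or has at least one consistent homozygous assignment, so the count is 2.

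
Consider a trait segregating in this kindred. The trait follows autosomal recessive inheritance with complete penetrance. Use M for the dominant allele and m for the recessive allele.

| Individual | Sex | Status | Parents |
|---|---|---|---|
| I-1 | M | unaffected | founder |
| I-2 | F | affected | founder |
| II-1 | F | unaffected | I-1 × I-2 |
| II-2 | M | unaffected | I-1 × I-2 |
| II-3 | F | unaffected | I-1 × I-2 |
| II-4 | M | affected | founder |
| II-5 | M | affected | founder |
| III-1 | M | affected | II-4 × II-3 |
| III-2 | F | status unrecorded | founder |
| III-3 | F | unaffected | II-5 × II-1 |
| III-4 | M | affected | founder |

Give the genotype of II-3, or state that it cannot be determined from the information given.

Mm

From phenotype alone, II-3 is MM or Mm.
II-3 is unaffected so carries M and received m from I-2 (mm), so II-3 is Mm.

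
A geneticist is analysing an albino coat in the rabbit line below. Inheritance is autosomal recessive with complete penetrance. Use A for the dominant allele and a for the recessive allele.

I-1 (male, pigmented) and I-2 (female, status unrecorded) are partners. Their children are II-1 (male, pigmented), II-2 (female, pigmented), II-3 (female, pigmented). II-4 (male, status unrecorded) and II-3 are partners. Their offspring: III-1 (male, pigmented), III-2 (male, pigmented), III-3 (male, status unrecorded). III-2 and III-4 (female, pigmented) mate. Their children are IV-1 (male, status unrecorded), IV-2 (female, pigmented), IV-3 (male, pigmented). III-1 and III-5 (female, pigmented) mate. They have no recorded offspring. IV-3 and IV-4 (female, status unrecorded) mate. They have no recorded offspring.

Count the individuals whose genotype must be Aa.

No individual's genotype is forced to Aa by the pedigree, so the count is 0.

0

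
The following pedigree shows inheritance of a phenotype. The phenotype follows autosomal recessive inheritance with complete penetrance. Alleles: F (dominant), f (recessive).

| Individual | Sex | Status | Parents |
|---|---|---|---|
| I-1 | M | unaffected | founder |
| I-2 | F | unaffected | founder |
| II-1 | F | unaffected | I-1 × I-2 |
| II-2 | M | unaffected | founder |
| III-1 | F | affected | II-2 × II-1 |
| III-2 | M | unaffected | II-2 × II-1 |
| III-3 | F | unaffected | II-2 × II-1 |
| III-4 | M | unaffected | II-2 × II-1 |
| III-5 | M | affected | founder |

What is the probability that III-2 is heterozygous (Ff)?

II-2 is unaffected so carries F and passed f to III-1 (ff), so II-2 is Ff.
II-1 is unaffected so carries F and passed f to III-1 (ff), so II-1 is Ff.
Their cross gives offspring ratios 1/4 FF : 1/2 Ff : 1/4 ff. Conditioning on III-2 being unaffected, P(Ff) = 1/2 / 3/4 = 2/3.

2/3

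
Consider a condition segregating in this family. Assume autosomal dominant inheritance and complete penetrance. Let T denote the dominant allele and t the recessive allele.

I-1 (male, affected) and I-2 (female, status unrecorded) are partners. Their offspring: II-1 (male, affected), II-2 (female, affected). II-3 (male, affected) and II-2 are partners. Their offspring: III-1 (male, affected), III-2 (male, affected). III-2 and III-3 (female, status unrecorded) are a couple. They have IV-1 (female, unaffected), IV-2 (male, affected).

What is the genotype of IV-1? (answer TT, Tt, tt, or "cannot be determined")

tt

IV-1 is unaffected, so IV-1 is tt.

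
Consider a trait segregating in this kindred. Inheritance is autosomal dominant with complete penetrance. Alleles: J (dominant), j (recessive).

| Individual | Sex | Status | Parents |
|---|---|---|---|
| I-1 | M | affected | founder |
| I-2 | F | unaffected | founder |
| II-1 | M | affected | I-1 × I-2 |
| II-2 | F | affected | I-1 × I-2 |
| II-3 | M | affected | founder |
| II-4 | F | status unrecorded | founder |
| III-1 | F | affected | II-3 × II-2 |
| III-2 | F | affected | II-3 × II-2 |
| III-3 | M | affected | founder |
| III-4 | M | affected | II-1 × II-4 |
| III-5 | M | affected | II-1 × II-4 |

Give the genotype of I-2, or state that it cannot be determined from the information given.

I-2 is unaffected, so I-2 is jj.

jj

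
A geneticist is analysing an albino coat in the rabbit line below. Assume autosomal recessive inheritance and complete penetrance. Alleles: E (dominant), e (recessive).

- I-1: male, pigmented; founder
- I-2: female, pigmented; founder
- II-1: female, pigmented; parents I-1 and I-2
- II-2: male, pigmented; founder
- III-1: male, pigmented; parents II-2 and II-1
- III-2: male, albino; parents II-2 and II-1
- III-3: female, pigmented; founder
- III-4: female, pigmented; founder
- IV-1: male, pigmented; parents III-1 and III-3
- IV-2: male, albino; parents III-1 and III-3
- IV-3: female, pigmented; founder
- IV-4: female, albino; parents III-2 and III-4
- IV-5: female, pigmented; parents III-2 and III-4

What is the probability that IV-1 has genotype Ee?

2/3

III-1 is pigmented so carries E and passed e to IV-2 (ee), so III-1 is Ee.
III-3 is pigmented so carries E and passed e to IV-2 (ee), so III-3 is Ee.
Their cross gives offspring ratios 1/4 EE : 1/2 Ee : 1/4 ee. Conditioning on IV-1 being pigmented, P(Ee) = 1/2 / 3/4 = 2/3.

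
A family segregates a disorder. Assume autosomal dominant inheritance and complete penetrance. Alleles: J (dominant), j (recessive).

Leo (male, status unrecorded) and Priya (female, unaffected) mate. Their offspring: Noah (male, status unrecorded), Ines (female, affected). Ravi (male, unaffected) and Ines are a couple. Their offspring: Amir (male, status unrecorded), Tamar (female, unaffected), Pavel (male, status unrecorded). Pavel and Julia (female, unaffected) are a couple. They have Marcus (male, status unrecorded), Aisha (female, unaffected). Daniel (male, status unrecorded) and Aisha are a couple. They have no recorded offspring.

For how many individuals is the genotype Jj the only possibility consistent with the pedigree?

Obligate heterozygotes: Ines is affected so carries J and received j from Priya (jj), so Ines is Jj.
Every other individual is either homozygous by phenotype or has at least one consistent homozygous assignment, so the count is 1.

1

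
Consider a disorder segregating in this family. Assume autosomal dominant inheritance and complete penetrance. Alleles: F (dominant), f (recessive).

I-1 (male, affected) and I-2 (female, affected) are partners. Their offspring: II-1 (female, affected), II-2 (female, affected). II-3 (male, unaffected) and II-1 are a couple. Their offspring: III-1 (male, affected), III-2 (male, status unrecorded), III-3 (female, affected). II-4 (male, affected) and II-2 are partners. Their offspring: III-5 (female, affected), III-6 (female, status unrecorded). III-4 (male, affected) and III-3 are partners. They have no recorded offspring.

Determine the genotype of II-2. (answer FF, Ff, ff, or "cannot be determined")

cannot be determined

II-2's phenotype allows FF or Ff, and no parent or child forces a single allele at both positions; consistent genotype assignments exist with II-2 as FF or Ff.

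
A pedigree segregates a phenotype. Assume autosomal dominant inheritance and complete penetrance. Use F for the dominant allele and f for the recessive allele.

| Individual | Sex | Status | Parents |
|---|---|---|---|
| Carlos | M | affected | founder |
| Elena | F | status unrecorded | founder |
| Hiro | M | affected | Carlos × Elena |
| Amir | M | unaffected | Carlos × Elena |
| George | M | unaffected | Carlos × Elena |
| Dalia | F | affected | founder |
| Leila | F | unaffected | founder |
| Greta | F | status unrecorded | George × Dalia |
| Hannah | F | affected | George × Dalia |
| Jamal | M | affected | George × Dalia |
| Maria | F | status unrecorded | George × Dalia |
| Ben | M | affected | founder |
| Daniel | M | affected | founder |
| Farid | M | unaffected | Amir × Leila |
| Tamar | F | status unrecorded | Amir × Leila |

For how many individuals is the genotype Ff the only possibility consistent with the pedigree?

3

Obligate heterozygotes: Carlos is affected so carries F and passed f to Amir (ff), so Carlos is Ff; Hannah is affected so carries F and received f from George (ff), so Hannah is Ff; Jamal is affected so carries F and received f from George (ff), so Jamal is Ff.
Every other individual is either homozygous by phenotype or has at least one consistent homozygous assignment, so the count is 3.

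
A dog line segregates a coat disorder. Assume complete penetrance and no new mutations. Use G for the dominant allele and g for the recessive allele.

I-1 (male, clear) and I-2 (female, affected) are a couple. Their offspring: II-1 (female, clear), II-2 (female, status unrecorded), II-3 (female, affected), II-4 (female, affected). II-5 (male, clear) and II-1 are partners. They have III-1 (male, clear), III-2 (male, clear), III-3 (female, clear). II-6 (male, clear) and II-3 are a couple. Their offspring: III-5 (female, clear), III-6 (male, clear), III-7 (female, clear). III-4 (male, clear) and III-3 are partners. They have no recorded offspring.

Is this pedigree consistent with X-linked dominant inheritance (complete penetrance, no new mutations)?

Yes

A consistent assignment under X-linked dominant exists: I-1 X^g Y, I-2 X^G X^g, II-1 X^g X^g, II-2 X^G X^g, II-3 X^G X^g, II-4 X^G X^g, II-5 X^g Y, II-6 X^g Y, III-1 X^g Y, III-2 X^g Y, III-3 X^g X^g, III-4 X^g Y, III-5 X^g X^g, III-6 X^g Y, III-7 X^g X^g.
In this assignment every recorded phenotype matches its genotype and every non-founder's genotype is obtainable from its parents' genotypes, so the pedigree is consistent.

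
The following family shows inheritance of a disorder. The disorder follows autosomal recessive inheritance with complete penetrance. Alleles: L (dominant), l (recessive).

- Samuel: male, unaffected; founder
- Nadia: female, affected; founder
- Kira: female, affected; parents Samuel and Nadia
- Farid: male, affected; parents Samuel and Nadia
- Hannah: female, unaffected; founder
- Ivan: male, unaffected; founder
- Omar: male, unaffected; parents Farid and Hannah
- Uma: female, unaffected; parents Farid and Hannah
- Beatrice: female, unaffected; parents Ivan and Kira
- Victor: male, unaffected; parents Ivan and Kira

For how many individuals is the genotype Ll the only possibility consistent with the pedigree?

Obligate heterozygotes: Samuel is unaffected so carries L and passed l to Kira (ll), so Samuel is Ll; Omar is unaffected so carries L and received l from Farid (ll), so Omar is Ll; Uma is unaffected so carries L and received l from Farid (ll), so Uma is Ll; Beatrice is unaffected so carries L and received l from Kira (ll), so Beatrice is Ll; Victor is unaffected so carries L and received l from Kira (ll), so Victor is Ll.
Every other individual is either homozygous by phenotype or has at least one consistent homozygous assignment, so the count is 5.

5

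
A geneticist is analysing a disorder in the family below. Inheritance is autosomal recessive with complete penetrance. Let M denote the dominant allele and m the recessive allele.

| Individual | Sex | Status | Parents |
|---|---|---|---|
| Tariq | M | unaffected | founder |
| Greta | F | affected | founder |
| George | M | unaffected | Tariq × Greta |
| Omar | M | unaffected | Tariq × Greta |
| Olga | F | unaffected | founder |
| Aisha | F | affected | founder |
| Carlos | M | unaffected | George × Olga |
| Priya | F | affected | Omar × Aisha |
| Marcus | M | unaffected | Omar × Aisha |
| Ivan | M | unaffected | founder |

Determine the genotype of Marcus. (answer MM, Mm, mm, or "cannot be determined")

From phenotype alone, Marcus is MM or Mm.
Marcus is unaffected so carries M and received m from Aisha (mm), so Marcus is Mm.

Mm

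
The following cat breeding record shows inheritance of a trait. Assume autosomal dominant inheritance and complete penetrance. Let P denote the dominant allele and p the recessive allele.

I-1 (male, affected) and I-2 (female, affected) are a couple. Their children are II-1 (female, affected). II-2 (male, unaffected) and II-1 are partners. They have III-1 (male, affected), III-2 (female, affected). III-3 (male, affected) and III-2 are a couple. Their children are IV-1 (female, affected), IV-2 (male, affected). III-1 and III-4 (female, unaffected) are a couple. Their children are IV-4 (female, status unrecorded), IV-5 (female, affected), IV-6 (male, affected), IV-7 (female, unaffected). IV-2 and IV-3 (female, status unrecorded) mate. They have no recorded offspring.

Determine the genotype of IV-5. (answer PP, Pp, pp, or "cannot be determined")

Pp

From phenotype alone, IV-5 is PP or Pp.
IV-5 is affected so carries P and received p from III-4 (pp), so IV-5 is Pp.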